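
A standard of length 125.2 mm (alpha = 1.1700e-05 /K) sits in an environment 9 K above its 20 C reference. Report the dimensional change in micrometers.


dL = L * alpha * dT
= 125.2 * 1.1700e-05 * 9
= 0.0131836 mm
dL_um = 0.0131836 * 1000 = 13.1836 um

13.1836


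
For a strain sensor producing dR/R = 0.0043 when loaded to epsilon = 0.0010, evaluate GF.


GF = (dR/R) / epsilon
= 0.0043 / 0.0010
= 4.3000

4.3000


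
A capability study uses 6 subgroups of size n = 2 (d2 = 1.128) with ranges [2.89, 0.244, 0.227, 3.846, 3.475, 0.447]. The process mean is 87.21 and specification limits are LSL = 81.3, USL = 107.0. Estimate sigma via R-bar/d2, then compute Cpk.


R_bar = (2.89 + 0.244 + 0.227 + 3.846 + 3.475 + 0.447) / 6 = 1.8548333
sigma = R_bar / d2 = 1.8548333 / 1.128 = 1.6443558
Cp = (USL - LSL)/(6*sigma) = (107.0 - 81.3)/(6*1.6443558) = 2.6049
Cpu = (107.0 - 87.21)/(3*1.6443558) = 4.0117
Cpl = (87.21 - 81.3)/(3*1.6443558) = 1.1980
Cpk = min(Cpu, Cpl) = 1.1980

1.1980


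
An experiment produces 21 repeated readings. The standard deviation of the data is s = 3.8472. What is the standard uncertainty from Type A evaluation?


u_A = s / sqrt(n)
u_A = 3.8472 / sqrt(21)
u_A = 3.8472 / 4.5825757
u_A = 0.8395

0.8395


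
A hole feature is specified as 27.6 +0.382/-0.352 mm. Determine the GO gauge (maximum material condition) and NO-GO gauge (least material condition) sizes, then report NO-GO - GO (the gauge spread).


GO = nominal - lower_tol (smallest hole = maximum material condition)
GO = 27.6 - 0.352 = 27.248
NO-GO = nominal + upper_tol (largest hole = least material condition)
NO-GO = 27.6 + 0.382 = 27.982
spread = NO-GO - GO = 27.982 - 27.248 = 0.7340

0.7340


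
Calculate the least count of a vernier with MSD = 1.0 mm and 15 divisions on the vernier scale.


LC = MSD / n_div
= 1.0 / 15
= 0.0667

0.0667


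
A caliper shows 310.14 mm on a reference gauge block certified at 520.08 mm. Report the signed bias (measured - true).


Systematic error = measured - true
= 310.14 - 520.08
= -209.9400

-209.9400


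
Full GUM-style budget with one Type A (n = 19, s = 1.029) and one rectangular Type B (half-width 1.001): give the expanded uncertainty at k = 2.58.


u_A = s / sqrt(n) = 1.029 / sqrt(19) = 0.23606879
u_B = half_width / sqrt(3) = 1.001 / sqrt(3) = 0.57792762
uc = sqrt(u_A^2 + u_B^2) = sqrt(0.23606879^2 + 0.57792762^2) = 0.62428263
U = k * uc = 2.58 * 0.62428263
U = 1.6106

1.6106


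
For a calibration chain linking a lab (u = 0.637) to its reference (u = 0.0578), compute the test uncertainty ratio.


TUR = u_lab / u_ref
= 0.637 / 0.0578
= 11.0208

11.0208


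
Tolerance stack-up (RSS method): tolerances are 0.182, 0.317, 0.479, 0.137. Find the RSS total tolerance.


RSS = sqrt(0.182^2 + 0.317^2 + 0.479^2 + 0.137^2)
= sqrt(0.381823)
= 0.6179

0.6179


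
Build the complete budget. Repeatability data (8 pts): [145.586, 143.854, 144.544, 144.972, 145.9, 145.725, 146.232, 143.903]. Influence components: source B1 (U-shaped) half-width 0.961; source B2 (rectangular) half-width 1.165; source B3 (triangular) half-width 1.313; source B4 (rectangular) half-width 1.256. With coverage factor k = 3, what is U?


mean = (145.586 + 143.854 + 144.544 + 144.972 + 145.9 + 145.725 + 146.232 + 143.903) / 8 = 145.0895
s = sqrt(sum((x - mean)^2)/(n-1)) = 0.9148152
u_A = s / sqrt(n) = 0.9148152 / sqrt(8) = 0.32343602
u_B1 = 0.961 / sqrt(2) = 0.67952962
u_B2 = 1.165 / sqrt(3) = 0.67261306
u_B3 = 1.313 / sqrt(6) = 0.53603001
u_B4 = 1.256 / sqrt(3) = 0.72515194
uc = sqrt(0.32343602^2 + 0.67952962^2 + 0.67261306^2 + 0.53603001^2 + 0.72515194^2) = 1.3534967
U = k * uc = 3 * 1.3534967
U = 4.0605

4.0605


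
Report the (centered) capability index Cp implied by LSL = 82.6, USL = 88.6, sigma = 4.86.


Cp = (USL - LSL) / (6 * sigma)
= (88.6 - 82.6) / (6 * 4.86)
= 6.0000 / 29.1600
= 0.2058

0.2058


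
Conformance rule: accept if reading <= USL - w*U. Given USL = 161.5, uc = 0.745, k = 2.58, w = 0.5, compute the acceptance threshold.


U = k * uc = 2.58 * 0.745 = 1.9221
guard band g = w * U = 0.5 * 1.9221 = 0.96105
AL = USL - g = 161.5 - 0.96105
AL = 160.5389

160.5389


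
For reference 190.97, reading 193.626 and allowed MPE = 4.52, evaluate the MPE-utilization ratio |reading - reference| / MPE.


e = indication - reference = 193.626 - 190.97 = 2.6560
|e| = 2.6560
ratio = |e| / MPE = 2.6560 / 4.52
ratio = 0.5876

0.5876


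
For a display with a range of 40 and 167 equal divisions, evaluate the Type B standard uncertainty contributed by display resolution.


resolution = range / divisions
resolution = 40 / 167 = 0.23952096
u_res = resolution / (2*sqrt(3))
u_res = 0.23952096 / 3.4641016
u_res = 0.0691

0.0691


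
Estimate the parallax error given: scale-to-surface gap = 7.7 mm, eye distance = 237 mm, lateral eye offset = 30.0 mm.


error = h * offset / d
= 7.7 * 30.0 / 237
= 0.9747

0.9747


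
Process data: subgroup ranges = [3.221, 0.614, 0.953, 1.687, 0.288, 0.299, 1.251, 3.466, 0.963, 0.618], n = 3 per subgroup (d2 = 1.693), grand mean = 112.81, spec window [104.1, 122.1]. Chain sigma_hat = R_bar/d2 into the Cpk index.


R_bar = (3.221 + 0.614 + 0.953 + 1.687 + 0.288 + 0.299 + 1.251 + 3.466 + 0.963 + 0.618) / 10 = 1.336
sigma = R_bar / d2 = 1.336 / 1.693 = 0.78913172
Cp = (USL - LSL)/(6*sigma) = (122.1 - 104.1)/(6*0.78913172) = 3.8016
Cpu = (122.1 - 112.81)/(3*0.78913172) = 3.9241
Cpl = (112.81 - 104.1)/(3*0.78913172) = 3.6791
Cpk = min(Cpu, Cpl) = 3.6791

3.6791


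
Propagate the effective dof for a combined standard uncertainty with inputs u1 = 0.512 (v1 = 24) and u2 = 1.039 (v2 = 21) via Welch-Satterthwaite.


uc = sqrt(u1^2 + u2^2) = sqrt(0.512^2 + 1.039^2) = 1.1583026
v_eff = uc^4 / (u1^4/v1 + u2^4/v2)
= 1.1583026^4 / (0.512^4/24 + 1.039^4/21)
= 1.8000647 / 0.058356911
v_eff = 30.8458

30.8458


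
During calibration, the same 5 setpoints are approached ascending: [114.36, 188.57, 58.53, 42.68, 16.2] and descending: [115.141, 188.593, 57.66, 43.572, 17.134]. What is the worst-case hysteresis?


|114.36 - 115.141| = 0.7810
|188.57 - 188.593| = 0.0230
|58.53 - 57.66| = 0.8700
|42.68 - 43.572| = 0.8920
|16.2 - 17.134| = 0.9340
hysteresis = max(diffs) = 0.9340

0.9340


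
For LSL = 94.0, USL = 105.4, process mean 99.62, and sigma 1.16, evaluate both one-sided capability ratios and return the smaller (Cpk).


Cpu = (USL - mean) / (3*sigma) = (105.4 - 99.62) / (3*1.16) = 1.6609
Cpl = (mean - LSL) / (3*sigma) = (99.62 - 94.0) / (3*1.16) = 1.6149
Cpk = min(Cpu, Cpl) = 1.6149

1.6149


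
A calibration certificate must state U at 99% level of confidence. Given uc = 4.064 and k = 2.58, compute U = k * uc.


U = k * uc
U = 2.58 * 4.064
U = 10.4851

10.4851


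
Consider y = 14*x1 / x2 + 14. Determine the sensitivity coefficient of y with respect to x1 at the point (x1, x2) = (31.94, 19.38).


y = 14*x1 / x2 + 14
dy/dx1 = 14/x2
Evaluate at x2 = 19.38: c1 = 14 / 19.38
c1 = 0.7224

0.7224


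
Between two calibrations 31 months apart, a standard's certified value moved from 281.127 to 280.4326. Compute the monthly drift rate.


rate = (v2 - v1) / months
= (280.4326 - 281.127) / 31
= -0.6944 / 31
= -0.0224

-0.0224


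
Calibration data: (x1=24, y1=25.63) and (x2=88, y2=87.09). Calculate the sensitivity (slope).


slope = (y2 - y1) / (x2 - x1)
= (87.09 - 25.63) / (88 - 24)
= 61.4600 / 64
= 0.9603

0.9603


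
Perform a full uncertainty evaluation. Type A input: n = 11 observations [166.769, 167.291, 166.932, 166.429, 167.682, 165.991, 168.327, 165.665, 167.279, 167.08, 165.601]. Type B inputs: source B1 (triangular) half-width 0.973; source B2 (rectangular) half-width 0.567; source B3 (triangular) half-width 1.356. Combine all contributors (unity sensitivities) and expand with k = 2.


mean = (166.769 + 167.291 + 166.932 + 166.429 + 167.682 + 165.991 + 168.327 + 165.665 + 167.279 + 167.08 + 165.601) / 11 = 166.8223636
s = sqrt(sum((x - mean)^2)/(n-1)) = 0.84790368
u_A = s / sqrt(n) = 0.84790368 / sqrt(11) = 0.25565258
u_B1 = 0.973 / sqrt(6) = 0.39722559
u_B2 = 0.567 / sqrt(3) = 0.3273576
u_B3 = 1.356 / sqrt(6) = 0.55358468
uc = sqrt(0.25565258^2 + 0.39722559^2 + 0.3273576^2 + 0.55358468^2) = 0.79797582
U = k * uc = 2 * 0.79797582
U = 1.5960

1.5960


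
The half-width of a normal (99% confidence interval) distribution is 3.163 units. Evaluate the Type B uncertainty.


u_B = half_width / 2.576
u_B = 3.163 / 2.576
u_B = 1.2279

1.2279


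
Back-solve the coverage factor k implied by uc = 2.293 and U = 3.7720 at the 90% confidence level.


k = U / uc
k = 3.7720 / 2.293
k = 1.645

1.645


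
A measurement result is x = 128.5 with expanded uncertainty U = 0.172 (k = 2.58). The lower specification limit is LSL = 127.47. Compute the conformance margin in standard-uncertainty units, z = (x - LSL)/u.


u = U / k = 0.172 / 2.58 = 0.066666667
margin = |LSL - x| = |127.47 - 128.5| = 1.03
z = margin / u = 1.03 / 0.066666667
z = 15.4500

15.4500


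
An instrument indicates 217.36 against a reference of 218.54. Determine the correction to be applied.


Correction = standard - reading
= 218.54 - 217.36
= 1.1800

1.1800


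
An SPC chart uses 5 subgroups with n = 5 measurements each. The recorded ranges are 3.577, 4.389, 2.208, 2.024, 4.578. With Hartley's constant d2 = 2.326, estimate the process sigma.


R_bar = (3.577 + 4.389 + 2.208 + 2.024 + 4.578) / 5
R_bar = 16.776 / 5 = 3.3552
sigma_hat = R_bar / d2 = 3.3552 / 2.326 = 1.4425

1.4425


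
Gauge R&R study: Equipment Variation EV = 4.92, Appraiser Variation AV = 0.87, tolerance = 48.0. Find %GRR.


GRR = sqrt(EV^2 + AV^2) = sqrt(4.92^2 + 0.87^2) = 4.9963287
%GRR = GRR / tol * 100 = 4.9963287 / 48.0 * 100
%GRR = 10.4090

10.4090


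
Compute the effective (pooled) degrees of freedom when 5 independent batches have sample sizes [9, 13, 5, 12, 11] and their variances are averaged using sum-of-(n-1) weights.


nu = sum_i (n_i - 1)
nu = ((9 - 1) + (13 - 1) + (5 - 1) + (12 - 1) + (11 - 1))
nu = 8 + 12 + 4 + 11 + 10
nu = 45

45


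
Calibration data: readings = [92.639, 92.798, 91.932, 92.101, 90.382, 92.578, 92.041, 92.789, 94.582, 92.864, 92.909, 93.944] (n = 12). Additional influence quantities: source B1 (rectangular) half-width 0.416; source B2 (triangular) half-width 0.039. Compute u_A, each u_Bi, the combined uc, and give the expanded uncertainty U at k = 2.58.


mean = (92.639 + 92.798 + 91.932 + 92.101 + 90.382 + 92.578 + 92.041 + 92.789 + 94.582 + 92.864 + 92.909 + 93.944) / 12 = 92.62991667
s = sqrt(sum((x - mean)^2)/(n-1)) = 1.0398102
u_A = s / sqrt(n) = 1.0398102 / sqrt(12) = 0.30016735
u_B1 = 0.416 / sqrt(3) = 0.24017771
u_B2 = 0.039 / sqrt(6) = 0.015921683
uc = sqrt(0.30016735^2 + 0.24017771^2 + 0.015921683^2) = 0.38475872
U = k * uc = 2.58 * 0.38475872
U = 0.9927

0.9927


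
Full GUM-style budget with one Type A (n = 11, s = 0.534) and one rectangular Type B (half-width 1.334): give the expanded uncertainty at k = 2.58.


u_A = s / sqrt(n) = 0.534 / sqrt(11) = 0.16100706
u_B = half_width / sqrt(3) = 1.334 / sqrt(3) = 0.77018526
uc = sqrt(u_A^2 + u_B^2) = sqrt(0.16100706^2 + 0.77018526^2) = 0.78683455
U = k * uc = 2.58 * 0.78683455
U = 2.0300

2.0300


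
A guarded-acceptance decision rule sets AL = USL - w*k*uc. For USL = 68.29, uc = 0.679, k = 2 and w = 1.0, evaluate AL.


U = k * uc = 2 * 0.679 = 1.358
guard band g = w * U = 1.0 * 1.358 = 1.358
AL = USL - g = 68.29 - 1.358
AL = 66.9320

66.9320


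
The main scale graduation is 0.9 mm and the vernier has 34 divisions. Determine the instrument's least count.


LC = MSD / n_div
= 0.9 / 34
= 0.0265

0.0265


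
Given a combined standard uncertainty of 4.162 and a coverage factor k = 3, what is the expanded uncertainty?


U = k * uc
U = 3 * 4.162
U = 12.4860

12.4860


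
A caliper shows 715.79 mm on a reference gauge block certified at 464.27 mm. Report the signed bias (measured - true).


Systematic error = measured - true
= 715.79 - 464.27
= 251.5200

251.5200


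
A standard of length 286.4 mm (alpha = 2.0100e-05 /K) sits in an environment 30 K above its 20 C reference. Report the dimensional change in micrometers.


dL = L * alpha * dT
= 286.4 * 2.0100e-05 * 30
= 0.1726992 mm
dL_um = 0.1726992 * 1000 = 172.6992 um

172.6992


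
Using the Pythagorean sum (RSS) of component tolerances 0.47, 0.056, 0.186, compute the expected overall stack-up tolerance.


RSS = sqrt(0.47^2 + 0.056^2 + 0.186^2)
= sqrt(0.258632)
= 0.5086

0.5086


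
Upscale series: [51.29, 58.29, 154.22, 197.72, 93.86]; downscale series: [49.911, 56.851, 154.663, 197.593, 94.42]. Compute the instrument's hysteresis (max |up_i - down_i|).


|51.29 - 49.911| = 1.3790
|58.29 - 56.851| = 1.4390
|154.22 - 154.663| = 0.4430
|197.72 - 197.593| = 0.1270
|93.86 - 94.42| = 0.5600
hysteresis = max(diffs) = 1.4390

1.4390


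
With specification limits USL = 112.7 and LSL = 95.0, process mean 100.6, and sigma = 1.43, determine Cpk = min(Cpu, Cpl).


Cpu = (USL - mean) / (3*sigma) = (112.7 - 100.6) / (3*1.43) = 2.8205
Cpl = (mean - LSL) / (3*sigma) = (100.6 - 95.0) / (3*1.43) = 1.3054
Cpk = min(Cpu, Cpl) = 1.3054

1.3054


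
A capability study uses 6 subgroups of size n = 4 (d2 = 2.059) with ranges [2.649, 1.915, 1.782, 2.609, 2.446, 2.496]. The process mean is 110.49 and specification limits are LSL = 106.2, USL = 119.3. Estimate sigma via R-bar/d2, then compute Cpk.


R_bar = (2.649 + 1.915 + 1.782 + 2.609 + 2.446 + 2.496) / 6 = 2.3161667
sigma = R_bar / d2 = 2.3161667 / 2.059 = 1.1248988
Cp = (USL - LSL)/(6*sigma) = (119.3 - 106.2)/(6*1.1248988) = 1.9409
Cpu = (119.3 - 110.49)/(3*1.1248988) = 2.6106
Cpl = (110.49 - 106.2)/(3*1.1248988) = 1.2712
Cpk = min(Cpu, Cpl) = 1.2712

1.2712


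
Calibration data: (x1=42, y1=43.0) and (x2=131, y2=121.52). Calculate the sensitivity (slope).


slope = (y2 - y1) / (x2 - x1)
= (121.52 - 43.0) / (131 - 42)
= 78.5200 / 89
= 0.8822

0.8822


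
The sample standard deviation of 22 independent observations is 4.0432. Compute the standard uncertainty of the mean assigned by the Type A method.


u_A = s / sqrt(n)
u_A = 4.0432 / sqrt(22)
u_A = 4.0432 / 4.6904158
u_A = 0.8620

0.8620


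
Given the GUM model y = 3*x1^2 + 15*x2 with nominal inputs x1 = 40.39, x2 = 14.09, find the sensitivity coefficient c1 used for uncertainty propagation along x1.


y = 3*x1^2 + 15*x2
dy/dx1 = 2*3*x1
Evaluate at x1 = 40.39: c1 = 6 * 40.39
c1 = 242.3400

242.3400


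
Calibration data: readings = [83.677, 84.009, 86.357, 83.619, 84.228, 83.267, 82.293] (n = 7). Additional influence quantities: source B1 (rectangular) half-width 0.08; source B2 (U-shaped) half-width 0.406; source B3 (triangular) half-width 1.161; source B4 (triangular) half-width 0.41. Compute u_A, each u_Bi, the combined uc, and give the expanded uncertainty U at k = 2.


mean = (83.677 + 84.009 + 86.357 + 83.619 + 84.228 + 83.267 + 82.293) / 7 = 83.92142857
s = sqrt(sum((x - mean)^2)/(n-1)) = 1.2426402
u_A = s / sqrt(n) = 1.2426402 / sqrt(7) = 0.46967385
u_B1 = 0.08 / sqrt(3) = 0.046188022
u_B2 = 0.406 / sqrt(2) = 0.28708535
u_B3 = 1.161 / sqrt(6) = 0.47397627
u_B4 = 0.41 / sqrt(6) = 0.1673818
uc = sqrt(0.46967385^2 + 0.046188022^2 + 0.28708535^2 + 0.47397627^2 + 0.1673818^2) = 0.74687015
U = k * uc = 2 * 0.74687015
U = 1.4937

1.4937


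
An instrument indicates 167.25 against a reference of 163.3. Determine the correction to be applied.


Correction = standard - reading
= 163.3 - 167.25
= -3.9500

-3.9500


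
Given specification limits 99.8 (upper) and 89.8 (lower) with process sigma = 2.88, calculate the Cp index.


Cp = (USL - LSL) / (6 * sigma)
= (99.8 - 89.8) / (6 * 2.88)
= 10.0000 / 17.2800
= 0.5787

0.5787


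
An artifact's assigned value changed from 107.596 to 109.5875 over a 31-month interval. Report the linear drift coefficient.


rate = (v2 - v1) / months
= (109.5875 - 107.596) / 31
= 1.9915 / 31
= 0.0642

0.0642


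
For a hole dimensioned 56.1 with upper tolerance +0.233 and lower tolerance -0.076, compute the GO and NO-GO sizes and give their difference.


GO = nominal - lower_tol (smallest hole = maximum material condition)
GO = 56.1 - 0.076 = 56.024
NO-GO = nominal + upper_tol (largest hole = least material condition)
NO-GO = 56.1 + 0.233 = 56.333
spread = NO-GO - GO = 56.333 - 56.024 = 0.3090

0.3090


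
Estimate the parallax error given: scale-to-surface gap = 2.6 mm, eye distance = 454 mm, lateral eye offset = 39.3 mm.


error = h * offset / d
= 2.6 * 39.3 / 454
= 0.2251

0.2251


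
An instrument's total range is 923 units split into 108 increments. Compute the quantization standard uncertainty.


resolution = range / divisions
resolution = 923 / 108 = 8.5462963
u_res = resolution / (2*sqrt(3))
u_res = 8.5462963 / 3.4641016
u_res = 2.4671

2.4671


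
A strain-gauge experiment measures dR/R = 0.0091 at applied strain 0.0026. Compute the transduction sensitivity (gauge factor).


GF = (dR/R) / epsilon
= 0.0091 / 0.0026
= 3.5000

3.5000


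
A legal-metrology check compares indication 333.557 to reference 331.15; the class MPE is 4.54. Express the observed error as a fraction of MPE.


e = indication - reference = 333.557 - 331.15 = 2.4070
|e| = 2.4070
ratio = |e| / MPE = 2.4070 / 4.54
ratio = 0.5302

0.5302


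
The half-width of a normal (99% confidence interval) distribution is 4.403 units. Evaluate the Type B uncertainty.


u_B = half_width / 2.576
u_B = 4.403 / 2.576
u_B = 1.7092

1.7092


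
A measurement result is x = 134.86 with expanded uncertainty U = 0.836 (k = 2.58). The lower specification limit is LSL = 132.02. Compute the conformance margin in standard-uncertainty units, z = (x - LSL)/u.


u = U / k = 0.836 / 2.58 = 0.32403101
margin = |LSL - x| = |132.02 - 134.86| = 2.84
z = margin / u = 2.84 / 0.32403101
z = 8.7646

8.7646


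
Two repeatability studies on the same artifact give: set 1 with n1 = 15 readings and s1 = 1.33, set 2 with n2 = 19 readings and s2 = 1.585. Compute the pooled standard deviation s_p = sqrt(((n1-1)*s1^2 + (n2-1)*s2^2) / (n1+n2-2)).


s_p = sqrt(((n1-1)*s1^2 + (n2-1)*s2^2) / (n1+n2-2))
numerator = (15-1)*1.33^2 + (19-1)*1.585^2 = 24.7646 + 45.22005 = 69.98465
denominator = 15 + 19 - 2 = 32
s_p^2 = 69.98465 / 32 = 2.1870203
s_p = sqrt(2.1870203) = 1.4789

1.4789


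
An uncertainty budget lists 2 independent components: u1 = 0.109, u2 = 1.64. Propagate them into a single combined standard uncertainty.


uc = sqrt(0.109^2 + 1.64^2)
uc = sqrt(2.701481)
uc = 1.6436

1.6436


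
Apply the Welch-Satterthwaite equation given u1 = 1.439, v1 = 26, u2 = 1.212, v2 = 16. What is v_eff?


uc = sqrt(u1^2 + u2^2) = sqrt(1.439^2 + 1.212^2) = 1.8813997
v_eff = uc^4 / (u1^4/v1 + u2^4/v2)
= 1.8813997^4 / (1.439^4/26 + 1.212^4/16)
= 12.529227 / 0.29978095
v_eff = 41.7946

41.7946


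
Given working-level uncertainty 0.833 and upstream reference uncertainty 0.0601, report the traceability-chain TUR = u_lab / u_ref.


TUR = u_lab / u_ref
= 0.833 / 0.0601
= 13.8602

13.8602


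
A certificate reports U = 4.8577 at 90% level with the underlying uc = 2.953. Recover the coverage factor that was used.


k = U / uc
k = 4.8577 / 2.953
k = 1.645

1.645


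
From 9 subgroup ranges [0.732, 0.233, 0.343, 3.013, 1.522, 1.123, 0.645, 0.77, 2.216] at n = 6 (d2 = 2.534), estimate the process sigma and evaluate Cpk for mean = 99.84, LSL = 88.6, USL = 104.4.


R_bar = (0.732 + 0.233 + 0.343 + 3.013 + 1.522 + 1.123 + 0.645 + 0.77 + 2.216) / 9 = 1.1774444
sigma = R_bar / d2 = 1.1774444 / 2.534 = 0.46465841
Cp = (USL - LSL)/(6*sigma) = (104.4 - 88.6)/(6*0.46465841) = 5.6672
Cpu = (104.4 - 99.84)/(3*0.46465841) = 3.2712
Cpl = (99.84 - 88.6)/(3*0.46465841) = 8.0633
Cpk = min(Cpu, Cpl) = 3.2712

3.2712


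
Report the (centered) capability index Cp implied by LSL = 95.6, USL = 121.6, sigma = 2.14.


Cp = (USL - LSL) / (6 * sigma)
= (121.6 - 95.6) / (6 * 2.14)
= 26.0000 / 12.8400
= 2.0249

2.0249


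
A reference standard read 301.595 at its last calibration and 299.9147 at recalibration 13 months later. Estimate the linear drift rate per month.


rate = (v2 - v1) / months
= (299.9147 - 301.595) / 13
= -1.6803 / 13
= -0.1293

-0.1293


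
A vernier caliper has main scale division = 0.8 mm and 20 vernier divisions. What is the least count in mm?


LC = MSD / n_div
= 0.8 / 20
= 0.0400

0.0400


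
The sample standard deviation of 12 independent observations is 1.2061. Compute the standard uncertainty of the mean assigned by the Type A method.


u_A = s / sqrt(n)
u_A = 1.2061 / sqrt(12)
u_A = 1.2061 / 3.4641016
u_A = 0.3482

0.3482


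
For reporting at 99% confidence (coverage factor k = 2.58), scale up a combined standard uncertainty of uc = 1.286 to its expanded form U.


U = k * uc
U = 2.58 * 1.286
U = 3.3179

3.3179


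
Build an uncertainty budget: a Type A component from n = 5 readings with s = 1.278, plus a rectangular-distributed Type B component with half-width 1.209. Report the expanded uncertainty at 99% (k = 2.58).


u_A = s / sqrt(n) = 1.278 / sqrt(5) = 0.57153898
u_B = half_width / sqrt(3) = 1.209 / sqrt(3) = 0.69801648
uc = sqrt(u_A^2 + u_B^2) = sqrt(0.57153898^2 + 0.69801648^2) = 0.90215509
U = k * uc = 2.58 * 0.90215509
U = 2.3276

2.3276


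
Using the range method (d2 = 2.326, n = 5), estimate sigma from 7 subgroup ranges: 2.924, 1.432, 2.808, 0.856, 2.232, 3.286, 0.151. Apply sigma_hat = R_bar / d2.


R_bar = (2.924 + 1.432 + 2.808 + 0.856 + 2.232 + 3.286 + 0.151) / 7
R_bar = 13.689 / 7 = 1.9555714
sigma_hat = R_bar / d2 = 1.9555714 / 2.326 = 0.8407

0.8407


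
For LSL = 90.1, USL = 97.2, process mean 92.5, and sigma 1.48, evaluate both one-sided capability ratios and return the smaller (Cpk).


Cpu = (USL - mean) / (3*sigma) = (97.2 - 92.5) / (3*1.48) = 1.0586
Cpl = (mean - LSL) / (3*sigma) = (92.5 - 90.1) / (3*1.48) = 0.5405
Cpk = min(Cpu, Cpl) = 0.5405

0.5405


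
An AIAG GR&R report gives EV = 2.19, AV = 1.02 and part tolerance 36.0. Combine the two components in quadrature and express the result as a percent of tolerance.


GRR = sqrt(EV^2 + AV^2) = sqrt(2.19^2 + 1.02^2) = 2.4158849
%GRR = GRR / tol * 100 = 2.4158849 / 36.0 * 100
%GRR = 6.7108

6.7108


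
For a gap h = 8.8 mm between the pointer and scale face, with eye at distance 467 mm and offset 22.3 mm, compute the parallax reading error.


error = h * offset / d
= 8.8 * 22.3 / 467
= 0.4202

0.4202


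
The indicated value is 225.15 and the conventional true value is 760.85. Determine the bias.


Systematic error = measured - true
= 225.15 - 760.85
= -535.7000

-535.7000


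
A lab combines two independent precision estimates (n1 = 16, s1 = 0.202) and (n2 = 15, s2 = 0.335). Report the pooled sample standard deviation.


s_p = sqrt(((n1-1)*s1^2 + (n2-1)*s2^2) / (n1+n2-2))
numerator = (16-1)*0.202^2 + (15-1)*0.335^2 = 0.61206 + 1.57115 = 2.18321
denominator = 16 + 15 - 2 = 29
s_p^2 = 2.18321 / 29 = 0.075283103
s_p = sqrt(0.075283103) = 0.2744

0.2744


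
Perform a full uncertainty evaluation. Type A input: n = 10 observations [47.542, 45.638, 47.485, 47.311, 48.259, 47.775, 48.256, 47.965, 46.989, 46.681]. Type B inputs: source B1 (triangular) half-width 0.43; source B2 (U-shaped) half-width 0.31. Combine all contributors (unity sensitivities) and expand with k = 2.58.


mean = (47.542 + 45.638 + 47.485 + 47.311 + 48.259 + 47.775 + 48.256 + 47.965 + 46.989 + 46.681) / 10 = 47.3901
s = sqrt(sum((x - mean)^2)/(n-1)) = 0.79967514
u_A = s / sqrt(n) = 0.79967514 / sqrt(10) = 0.25287948
u_B1 = 0.43 / sqrt(6) = 0.17554676
u_B2 = 0.31 / sqrt(2) = 0.2192031
uc = sqrt(0.25287948^2 + 0.17554676^2 + 0.2192031^2) = 0.37790832
U = k * uc = 2.58 * 0.37790832
U = 0.9750

0.9750


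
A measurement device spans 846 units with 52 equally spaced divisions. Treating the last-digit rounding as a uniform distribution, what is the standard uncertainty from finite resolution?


resolution = range / divisions
resolution = 846 / 52 = 16.269231
u_res = resolution / (2*sqrt(3))
u_res = 16.269231 / 3.4641016
u_res = 4.6965

4.6965


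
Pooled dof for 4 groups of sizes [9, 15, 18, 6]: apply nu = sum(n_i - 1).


nu = sum_i (n_i - 1)
nu = ((9 - 1) + (15 - 1) + (18 - 1) + (6 - 1))
nu = 8 + 14 + 17 + 5
nu = 44

44


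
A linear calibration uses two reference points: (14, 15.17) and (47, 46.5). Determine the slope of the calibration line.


slope = (y2 - y1) / (x2 - x1)
= (46.5 - 15.17) / (47 - 14)
= 31.3300 / 33
= 0.9494

0.9494


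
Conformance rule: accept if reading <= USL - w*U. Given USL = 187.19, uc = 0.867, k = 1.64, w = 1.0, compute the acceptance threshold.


U = k * uc = 1.64 * 0.867 = 1.42188
guard band g = w * U = 1.0 * 1.42188 = 1.42188
AL = USL - g = 187.19 - 1.42188
AL = 185.7681

185.7681


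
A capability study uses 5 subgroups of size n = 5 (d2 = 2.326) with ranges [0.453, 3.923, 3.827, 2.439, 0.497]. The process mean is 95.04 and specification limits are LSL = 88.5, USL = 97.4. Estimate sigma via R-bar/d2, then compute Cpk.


R_bar = (0.453 + 3.923 + 3.827 + 2.439 + 0.497) / 5 = 2.2278
sigma = R_bar / d2 = 2.2278 / 2.326 = 0.9577816
Cp = (USL - LSL)/(6*sigma) = (97.4 - 88.5)/(6*0.9577816) = 1.5487
Cpu = (97.4 - 95.04)/(3*0.9577816) = 0.8213
Cpl = (95.04 - 88.5)/(3*0.9577816) = 2.2761
Cpk = min(Cpu, Cpl) = 0.8213

0.8213


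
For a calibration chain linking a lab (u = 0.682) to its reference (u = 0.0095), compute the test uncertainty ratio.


TUR = u_lab / u_ref
= 0.682 / 0.0095
= 71.7895

71.7895


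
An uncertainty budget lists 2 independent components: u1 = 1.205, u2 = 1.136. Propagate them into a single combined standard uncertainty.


uc = sqrt(1.205^2 + 1.136^2)
uc = sqrt(2.742521)
uc = 1.6561

1.6561


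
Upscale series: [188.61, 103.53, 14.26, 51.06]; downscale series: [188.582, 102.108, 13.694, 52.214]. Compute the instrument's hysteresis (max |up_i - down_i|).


|188.61 - 188.582| = 0.0280
|103.53 - 102.108| = 1.4220
|14.26 - 13.694| = 0.5660
|51.06 - 52.214| = 1.1540
hysteresis = max(diffs) = 1.4220

1.4220


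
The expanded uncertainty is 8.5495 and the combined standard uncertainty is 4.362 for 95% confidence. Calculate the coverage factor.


k = U / uc
k = 8.5495 / 4.362
k = 1.96

1.96


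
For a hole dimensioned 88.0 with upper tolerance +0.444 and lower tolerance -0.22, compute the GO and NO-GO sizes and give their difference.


GO = nominal - lower_tol (smallest hole = maximum material condition)
GO = 88.0 - 0.22 = 87.78
NO-GO = nominal + upper_tol (largest hole = least material condition)
NO-GO = 88.0 + 0.444 = 88.444
spread = NO-GO - GO = 88.444 - 87.78 = 0.6640

0.6640


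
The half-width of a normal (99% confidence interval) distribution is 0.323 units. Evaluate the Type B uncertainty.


u_B = half_width / 2.576
u_B = 0.323 / 2.576
u_B = 0.1254

0.1254


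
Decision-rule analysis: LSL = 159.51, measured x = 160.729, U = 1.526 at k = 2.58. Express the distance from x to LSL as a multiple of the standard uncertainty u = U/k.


u = U / k = 1.526 / 2.58 = 0.59147287
margin = |LSL - x| = |159.51 - 160.729| = 1.219
z = margin / u = 1.219 / 0.59147287
z = 2.0610

2.0610


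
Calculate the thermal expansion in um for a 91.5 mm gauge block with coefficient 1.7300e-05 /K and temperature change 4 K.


dL = L * alpha * dT
= 91.5 * 1.7300e-05 * 4
= 0.0063318 mm
dL_um = 0.0063318 * 1000 = 6.3318 um

6.3318


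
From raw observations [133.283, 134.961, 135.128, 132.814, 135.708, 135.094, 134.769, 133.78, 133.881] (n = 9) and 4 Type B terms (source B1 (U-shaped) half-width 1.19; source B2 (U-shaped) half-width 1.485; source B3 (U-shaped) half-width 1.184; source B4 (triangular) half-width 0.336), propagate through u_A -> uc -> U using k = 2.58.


mean = (133.283 + 134.961 + 135.128 + 132.814 + 135.708 + 135.094 + 134.769 + 133.78 + 133.881) / 9 = 134.3797778
s = sqrt(sum((x - mean)^2)/(n-1)) = 0.97381541
u_A = s / sqrt(n) = 0.97381541 / sqrt(9) = 0.32460514
u_B1 = 1.19 / sqrt(2) = 0.84145707
u_B2 = 1.485 / sqrt(2) = 1.0500536
u_B3 = 1.184 / sqrt(2) = 0.83721443
u_B4 = 0.336 / sqrt(6) = 0.13717143
uc = sqrt(0.32460514^2 + 0.84145707^2 + 1.0500536^2 + 0.83721443^2 + 0.13717143^2) = 1.623507
U = k * uc = 2.58 * 1.623507
U = 4.1886

4.1886


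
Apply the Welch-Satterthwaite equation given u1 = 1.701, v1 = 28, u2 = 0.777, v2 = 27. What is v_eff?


uc = sqrt(u1^2 + u2^2) = sqrt(1.701^2 + 0.777^2) = 1.8700615
v_eff = uc^4 / (u1^4/v1 + u2^4/v2)
= 1.8700615^4 / (1.701^4/28 + 0.777^4/27)
= 12.229918 / 0.31249134
v_eff = 39.1368

39.1368


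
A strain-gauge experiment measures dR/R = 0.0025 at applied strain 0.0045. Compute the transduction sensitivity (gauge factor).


GF = (dR/R) / epsilon
= 0.0025 / 0.0045
= 0.5556

0.5556


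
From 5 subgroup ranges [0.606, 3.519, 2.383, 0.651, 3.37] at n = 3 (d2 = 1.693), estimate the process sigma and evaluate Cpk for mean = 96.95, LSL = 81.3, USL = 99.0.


R_bar = (0.606 + 3.519 + 2.383 + 0.651 + 3.37) / 5 = 2.1058
sigma = R_bar / d2 = 2.1058 / 1.693 = 1.2438275
Cp = (USL - LSL)/(6*sigma) = (99.0 - 81.3)/(6*1.2438275) = 2.3717
Cpu = (99.0 - 96.95)/(3*1.2438275) = 0.5494
Cpl = (96.95 - 81.3)/(3*1.2438275) = 4.1940
Cpk = min(Cpu, Cpl) = 0.5494

0.5494


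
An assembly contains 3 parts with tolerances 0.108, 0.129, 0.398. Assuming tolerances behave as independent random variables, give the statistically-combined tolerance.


RSS = sqrt(0.108^2 + 0.129^2 + 0.398^2)
= sqrt(0.186709)
= 0.4321

0.4321


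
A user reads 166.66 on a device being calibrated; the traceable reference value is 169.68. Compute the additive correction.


Correction = standard - reading
= 169.68 - 166.66
= 3.0200

3.0200


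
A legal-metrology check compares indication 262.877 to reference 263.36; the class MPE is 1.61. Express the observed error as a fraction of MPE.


e = indication - reference = 262.877 - 263.36 = -0.4830
|e| = 0.4830
ratio = |e| / MPE = 0.4830 / 1.61
ratio = 0.3000

0.3000


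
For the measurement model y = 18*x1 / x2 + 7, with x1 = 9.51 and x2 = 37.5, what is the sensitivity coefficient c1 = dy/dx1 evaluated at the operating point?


y = 18*x1 / x2 + 7
dy/dx1 = 18/x2
Evaluate at x2 = 37.5: c1 = 18 / 37.5
c1 = 0.4800

0.4800


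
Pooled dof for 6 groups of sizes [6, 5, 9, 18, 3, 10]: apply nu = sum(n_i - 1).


nu = sum_i (n_i - 1)
nu = ((6 - 1) + (5 - 1) + (9 - 1) + (18 - 1) + (3 - 1) + (10 - 1))
nu = 5 + 4 + 8 + 17 + 2 + 9
nu = 45

45


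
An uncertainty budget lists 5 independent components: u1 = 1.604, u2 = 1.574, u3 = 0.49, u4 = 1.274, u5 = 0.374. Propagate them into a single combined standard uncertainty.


uc = sqrt(1.604^2 + 1.574^2 + 0.49^2 + 1.274^2 + 0.374^2)
uc = sqrt(7.053344)
uc = 2.6558

2.6558


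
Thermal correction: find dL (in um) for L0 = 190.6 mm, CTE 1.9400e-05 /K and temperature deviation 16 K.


dL = L * alpha * dT
= 190.6 * 1.9400e-05 * 16
= 0.0591622 mm
dL_um = 0.0591622 * 1000 = 59.1622 um

59.1622


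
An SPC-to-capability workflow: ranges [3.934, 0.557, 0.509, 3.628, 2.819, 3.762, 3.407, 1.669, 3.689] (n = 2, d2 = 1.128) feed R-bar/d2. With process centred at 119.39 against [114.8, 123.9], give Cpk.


R_bar = (3.934 + 0.557 + 0.509 + 3.628 + 2.819 + 3.762 + 3.407 + 1.669 + 3.689) / 9 = 2.6637778
sigma = R_bar / d2 = 2.6637778 / 1.128 = 2.3615051
Cp = (USL - LSL)/(6*sigma) = (123.9 - 114.8)/(6*2.3615051) = 0.6422
Cpu = (123.9 - 119.39)/(3*2.3615051) = 0.6366
Cpl = (119.39 - 114.8)/(3*2.3615051) = 0.6479
Cpk = min(Cpu, Cpl) = 0.6366

0.6366


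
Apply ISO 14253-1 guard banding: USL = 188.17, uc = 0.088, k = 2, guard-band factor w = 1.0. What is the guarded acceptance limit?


U = k * uc = 2 * 0.088 = 0.176
guard band g = w * U = 1.0 * 0.176 = 0.176
AL = USL - g = 188.17 - 0.176
AL = 187.9940

187.9940


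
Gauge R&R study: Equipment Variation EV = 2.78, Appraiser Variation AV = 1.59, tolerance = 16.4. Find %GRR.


GRR = sqrt(EV^2 + AV^2) = sqrt(2.78^2 + 1.59^2) = 3.2025771
%GRR = GRR / tol * 100 = 3.2025771 / 16.4 * 100
%GRR = 19.5279

19.5279


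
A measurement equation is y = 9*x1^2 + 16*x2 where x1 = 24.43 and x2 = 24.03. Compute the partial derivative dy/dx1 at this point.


y = 9*x1^2 + 16*x2
dy/dx1 = 2*9*x1
Evaluate at x1 = 24.43: c1 = 18 * 24.43
c1 = 439.7400

439.7400


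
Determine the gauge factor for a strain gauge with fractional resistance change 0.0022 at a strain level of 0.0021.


GF = (dR/R) / epsilon
= 0.0022 / 0.0021
= 1.0476

1.0476


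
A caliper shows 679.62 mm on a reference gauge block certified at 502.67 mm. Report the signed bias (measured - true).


Systematic error = measured - true
= 679.62 - 502.67
= 176.9500

176.9500


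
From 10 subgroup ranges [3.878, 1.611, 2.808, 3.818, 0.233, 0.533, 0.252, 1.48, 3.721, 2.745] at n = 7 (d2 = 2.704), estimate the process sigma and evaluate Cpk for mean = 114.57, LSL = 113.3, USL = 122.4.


R_bar = (3.878 + 1.611 + 2.808 + 3.818 + 0.233 + 0.533 + 0.252 + 1.48 + 3.721 + 2.745) / 10 = 2.1079
sigma = R_bar / d2 = 2.1079 / 2.704 = 0.77954882
Cp = (USL - LSL)/(6*sigma) = (122.4 - 113.3)/(6*0.77954882) = 1.9456
Cpu = (122.4 - 114.57)/(3*0.77954882) = 3.3481
Cpl = (114.57 - 113.3)/(3*0.77954882) = 0.5430
Cpk = min(Cpu, Cpl) = 0.5430

0.5430


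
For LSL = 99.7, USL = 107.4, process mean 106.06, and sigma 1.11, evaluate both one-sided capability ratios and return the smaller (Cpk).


Cpu = (USL - mean) / (3*sigma) = (107.4 - 106.06) / (3*1.11) = 0.4024
Cpl = (mean - LSL) / (3*sigma) = (106.06 - 99.7) / (3*1.11) = 1.9099
Cpk = min(Cpu, Cpl) = 0.4024

0.4024


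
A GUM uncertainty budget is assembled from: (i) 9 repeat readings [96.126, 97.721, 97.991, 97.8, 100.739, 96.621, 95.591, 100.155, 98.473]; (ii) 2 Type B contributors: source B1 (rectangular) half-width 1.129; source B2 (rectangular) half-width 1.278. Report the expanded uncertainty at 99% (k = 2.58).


mean = (96.126 + 97.721 + 97.991 + 97.8 + 100.739 + 96.621 + 95.591 + 100.155 + 98.473) / 9 = 97.913
s = sqrt(sum((x - mean)^2)/(n-1)) = 1.7188831
u_A = s / sqrt(n) = 1.7188831 / sqrt(9) = 0.57296103
u_B1 = 1.129 / sqrt(3) = 0.65182845
u_B2 = 1.278 / sqrt(3) = 0.73785364
uc = sqrt(0.57296103^2 + 0.65182845^2 + 0.73785364^2) = 1.1391192
U = k * uc = 2.58 * 1.1391192
U = 2.9389

2.9389


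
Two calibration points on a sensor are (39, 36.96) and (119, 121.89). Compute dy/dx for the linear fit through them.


slope = (y2 - y1) / (x2 - x1)
= (121.89 - 36.96) / (119 - 39)
= 84.9300 / 80
= 1.0616

1.0616


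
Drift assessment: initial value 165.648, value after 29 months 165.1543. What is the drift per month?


rate = (v2 - v1) / months
= (165.1543 - 165.648) / 29
= -0.4937 / 29
= -0.0170

-0.0170


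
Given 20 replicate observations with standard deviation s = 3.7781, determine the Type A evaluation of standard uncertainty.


u_A = s / sqrt(n)
u_A = 3.7781 / sqrt(20)
u_A = 3.7781 / 4.472136
u_A = 0.8448

0.8448


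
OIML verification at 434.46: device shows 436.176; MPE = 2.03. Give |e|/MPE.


e = indication - reference = 436.176 - 434.46 = 1.7160
|e| = 1.7160
ratio = |e| / MPE = 1.7160 / 2.03
ratio = 0.8453

0.8453


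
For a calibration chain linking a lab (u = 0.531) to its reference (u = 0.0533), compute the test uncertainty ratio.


TUR = u_lab / u_ref
= 0.531 / 0.0533
= 9.9625

9.9625


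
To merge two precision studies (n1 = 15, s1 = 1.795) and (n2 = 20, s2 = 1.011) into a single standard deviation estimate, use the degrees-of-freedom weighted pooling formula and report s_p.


s_p = sqrt(((n1-1)*s1^2 + (n2-1)*s2^2) / (n1+n2-2))
numerator = (15-1)*1.795^2 + (20-1)*1.011^2 = 45.10835 + 19.420299 = 64.528649
denominator = 15 + 20 - 2 = 33
s_p^2 = 64.528649 / 33 = 1.9554136
s_p = sqrt(1.9554136) = 1.3984

1.3984


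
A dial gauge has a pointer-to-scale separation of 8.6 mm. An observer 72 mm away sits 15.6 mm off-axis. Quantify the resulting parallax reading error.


error = h * offset / d
= 8.6 * 15.6 / 72
= 1.8633

1.8633


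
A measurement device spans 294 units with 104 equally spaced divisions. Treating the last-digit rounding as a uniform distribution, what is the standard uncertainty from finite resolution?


resolution = range / divisions
resolution = 294 / 104 = 2.8269231
u_res = resolution / (2*sqrt(3))
u_res = 2.8269231 / 3.4641016
u_res = 0.8161

0.8161


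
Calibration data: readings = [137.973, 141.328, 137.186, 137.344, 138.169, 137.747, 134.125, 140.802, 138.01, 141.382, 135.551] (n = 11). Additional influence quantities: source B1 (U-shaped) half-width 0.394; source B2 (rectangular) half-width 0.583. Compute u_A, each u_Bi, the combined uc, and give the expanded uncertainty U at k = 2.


mean = (137.973 + 141.328 + 137.186 + 137.344 + 138.169 + 137.747 + 134.125 + 140.802 + 138.01 + 141.382 + 135.551) / 11 = 138.147
s = sqrt(sum((x - mean)^2)/(n-1)) = 2.2875002
u_A = s / sqrt(n) = 2.2875002 / sqrt(11) = 0.68970726
u_B1 = 0.394 / sqrt(2) = 0.27860007
u_B2 = 0.583 / sqrt(3) = 0.33659521
uc = sqrt(0.68970726^2 + 0.27860007^2 + 0.33659521^2) = 0.81646215
U = k * uc = 2 * 0.81646215
U = 1.6329

1.6329


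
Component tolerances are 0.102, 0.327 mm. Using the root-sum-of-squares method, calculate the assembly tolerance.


RSS = sqrt(0.102^2 + 0.327^2)
= sqrt(0.117333)
= 0.3425

0.3425


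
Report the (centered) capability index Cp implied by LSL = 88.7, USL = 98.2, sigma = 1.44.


Cp = (USL - LSL) / (6 * sigma)
= (98.2 - 88.7) / (6 * 1.44)
= 9.5000 / 8.6400
= 1.0995

1.0995


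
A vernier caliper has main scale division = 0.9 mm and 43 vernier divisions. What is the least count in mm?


LC = MSD / n_div
= 0.9 / 43
= 0.0209

0.0209


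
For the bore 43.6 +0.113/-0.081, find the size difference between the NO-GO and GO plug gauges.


GO = nominal - lower_tol (smallest hole = maximum material condition)
GO = 43.6 - 0.081 = 43.519
NO-GO = nominal + upper_tol (largest hole = least material condition)
NO-GO = 43.6 + 0.113 = 43.713
spread = NO-GO - GO = 43.713 - 43.519 = 0.1940

0.1940


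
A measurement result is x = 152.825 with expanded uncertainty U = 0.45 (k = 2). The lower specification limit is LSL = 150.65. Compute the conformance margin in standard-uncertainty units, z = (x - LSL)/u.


u = U / k = 0.45 / 2 = 0.225
margin = |LSL - x| = |150.65 - 152.825| = 2.175
z = margin / u = 2.175 / 0.225
z = 9.6667

9.6667


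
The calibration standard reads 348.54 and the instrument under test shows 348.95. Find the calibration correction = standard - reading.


Correction = standard - reading
= 348.54 - 348.95
= -0.4100

-0.4100


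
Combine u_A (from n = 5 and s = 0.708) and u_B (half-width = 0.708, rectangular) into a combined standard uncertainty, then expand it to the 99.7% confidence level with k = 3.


u_A = s / sqrt(n) = 0.708 / sqrt(5) = 0.31662723
u_B = half_width / sqrt(3) = 0.708 / sqrt(3) = 0.40876399
uc = sqrt(u_A^2 + u_B^2) = sqrt(0.31662723^2 + 0.40876399^2) = 0.5170501
U = k * uc = 3 * 0.5170501
U = 1.5512

1.5512


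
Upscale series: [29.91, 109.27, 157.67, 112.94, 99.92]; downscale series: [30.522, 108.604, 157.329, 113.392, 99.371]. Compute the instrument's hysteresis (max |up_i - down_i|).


|29.91 - 30.522| = 0.6120
|109.27 - 108.604| = 0.6660
|157.67 - 157.329| = 0.3410
|112.94 - 113.392| = 0.4520
|99.92 - 99.371| = 0.5490
hysteresis = max(diffs) = 0.6660

0.6660


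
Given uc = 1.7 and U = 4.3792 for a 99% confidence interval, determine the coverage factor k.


k = U / uc
k = 4.3792 / 1.7
k = 2.576

2.576


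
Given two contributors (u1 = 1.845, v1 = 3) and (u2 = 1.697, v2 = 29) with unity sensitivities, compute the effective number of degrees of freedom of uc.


uc = sqrt(u1^2 + u2^2) = sqrt(1.845^2 + 1.697^2) = 2.5067577
v_eff = uc^4 / (u1^4/v1 + u2^4/v2)
= 2.5067577^4 / (1.845^4/3 + 1.697^4/29)
= 39.486572 / 4.1484379
v_eff = 9.5184

9.5184


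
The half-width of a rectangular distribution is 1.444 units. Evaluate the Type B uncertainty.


u_B = half_width / sqrt(3)
u_B = 1.444 / 1.7320508
u_B = 0.8337

0.8337
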